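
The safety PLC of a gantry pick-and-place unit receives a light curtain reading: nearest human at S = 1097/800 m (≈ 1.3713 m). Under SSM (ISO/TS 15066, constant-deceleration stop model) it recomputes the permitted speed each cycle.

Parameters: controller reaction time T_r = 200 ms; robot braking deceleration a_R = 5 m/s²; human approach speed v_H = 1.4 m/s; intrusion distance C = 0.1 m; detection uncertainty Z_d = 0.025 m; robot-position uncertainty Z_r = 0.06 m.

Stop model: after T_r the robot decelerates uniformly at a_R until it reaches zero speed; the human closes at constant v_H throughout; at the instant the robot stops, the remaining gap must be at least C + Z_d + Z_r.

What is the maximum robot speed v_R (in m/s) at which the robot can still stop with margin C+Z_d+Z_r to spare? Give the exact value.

at the boundary: (1/10)·v² + (12/25)·v + (-29/32) = 0
  disc = (12/25)² − 4·(1/10)·(-29/32) = 5929/10000 ; √disc = 77/100
  v_R = (−(12/25) + 77/100) / (2·(1/10)) = 29/20 m/s
check:
stop time T_s = (29/20)/5 = 0.2900 s
reaction-phase robot travel = 1.4500·0.2000 = 0.2900 m
robot under decel: 1.4500²/(2·5.0000) = 0.2102 m
human closes 1.4000·0.4900 = 0.6860 m
residual clearance needed = 0.1000+0.0250+0.0600 = 0.1850 m
sum ≈ 0.2900+0.2102+0.6860+0.1850 ≈ 1.3713 m = S ✓

v_R_max = 29/20 m/s = 1.4500 m/s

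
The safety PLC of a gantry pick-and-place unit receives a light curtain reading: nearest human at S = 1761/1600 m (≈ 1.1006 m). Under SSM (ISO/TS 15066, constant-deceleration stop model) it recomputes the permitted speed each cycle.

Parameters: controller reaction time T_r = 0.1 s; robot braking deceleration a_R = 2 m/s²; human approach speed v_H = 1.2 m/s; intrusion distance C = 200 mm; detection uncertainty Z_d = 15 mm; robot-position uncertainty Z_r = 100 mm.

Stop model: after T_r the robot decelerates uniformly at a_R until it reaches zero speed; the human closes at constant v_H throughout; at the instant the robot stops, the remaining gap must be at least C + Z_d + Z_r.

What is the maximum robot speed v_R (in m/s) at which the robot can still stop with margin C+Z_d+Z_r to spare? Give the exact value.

v_R_max = 3/4 m/s = 0.7500 m/s

collect terms ⇒ (1/4)·v_R² + (7/10)·v_R + (-213/320) = 0
  disc = (7/10)² − 4·(1/4)·(-213/320) = 1849/1600 ; √disc = 43/40
  v_R = (−(7/10) + 43/40) / (2·(1/4)) = 3/4 m/s
check:
stop time T_s = (3/4)/2 = 0.3750 s
reaction-phase robot travel = 0.7500·0.1000 = 0.0750 m
braking distance = 0.7500²/(2·2.0000) = 0.1406 m
person approaches 1.2000·(0.1000+0.3750) = 0.5700 m
margins: 0.2000+0.0150+0.1000 = 0.3150 m
sum ≈ 0.0750+0.1406+0.5700+0.3150 ≈ 1.1006 m = S ✓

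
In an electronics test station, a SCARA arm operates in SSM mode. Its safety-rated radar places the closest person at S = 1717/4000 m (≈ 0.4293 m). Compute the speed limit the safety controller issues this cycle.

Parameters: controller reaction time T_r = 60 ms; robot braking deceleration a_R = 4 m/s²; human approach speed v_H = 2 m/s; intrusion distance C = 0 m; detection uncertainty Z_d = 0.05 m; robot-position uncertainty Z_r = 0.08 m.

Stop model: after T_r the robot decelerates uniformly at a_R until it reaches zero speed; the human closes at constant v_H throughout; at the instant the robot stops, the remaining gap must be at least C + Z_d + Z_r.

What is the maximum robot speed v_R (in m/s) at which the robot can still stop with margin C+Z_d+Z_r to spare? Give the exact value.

v_R_max = 3/10 m/s = 0.3000 m/s

collect terms ⇒ (1/8)·v_R² + (14/25)·v_R + (-717/4000) = 0
  disc = (14/25)² − 4·(1/8)·(-717/4000) = 16129/40000 ; √disc = 127/200
  v_R = (−(14/25) + 127/200) / (2·(1/8)) = 3/10 m/s
check:
T_s = v_R/a_R = (3/10)/4 = 0.0750 s
robot in T_r: 0.3000·0.0600 = 0.0180 m
braking distance = 0.3000²/(2·4.0000) = 0.0112 m
human closes 2.0000·0.1350 = 0.2700 m
margins: 0.0000+0.0500+0.0800 = 0.1300 m
sum ≈ 0.0180+0.0112+0.2700+0.1300 ≈ 0.4293 m = S ✓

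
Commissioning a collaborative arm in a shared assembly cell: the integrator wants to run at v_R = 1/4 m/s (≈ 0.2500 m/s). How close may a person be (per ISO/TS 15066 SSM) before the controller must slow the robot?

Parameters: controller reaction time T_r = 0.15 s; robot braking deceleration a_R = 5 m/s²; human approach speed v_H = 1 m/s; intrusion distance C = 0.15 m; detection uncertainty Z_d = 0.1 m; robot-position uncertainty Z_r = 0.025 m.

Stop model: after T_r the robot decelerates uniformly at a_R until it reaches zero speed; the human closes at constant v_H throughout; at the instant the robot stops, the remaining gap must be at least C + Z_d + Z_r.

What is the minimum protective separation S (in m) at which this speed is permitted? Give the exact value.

S_min = 83/160 m = 0.5188 m

stop time T_s = (1/4)/5 = 0.0500 s
robot covers v_R·T_r = 0.2500·0.1500 = 0.0375 m before braking
braking distance = 0.2500²/(2·5.0000) = 0.0063 m
human over T_r+T_s: 1.0000·(0.1500+0.0500) = 0.2000 m
C+Z_d+Z_r = 0.1500+0.1000+0.0250 = 0.2750 m
S_min ≈ 0.0375+0.0063+0.2000+0.2750  ⇒  S_min = 83/160 m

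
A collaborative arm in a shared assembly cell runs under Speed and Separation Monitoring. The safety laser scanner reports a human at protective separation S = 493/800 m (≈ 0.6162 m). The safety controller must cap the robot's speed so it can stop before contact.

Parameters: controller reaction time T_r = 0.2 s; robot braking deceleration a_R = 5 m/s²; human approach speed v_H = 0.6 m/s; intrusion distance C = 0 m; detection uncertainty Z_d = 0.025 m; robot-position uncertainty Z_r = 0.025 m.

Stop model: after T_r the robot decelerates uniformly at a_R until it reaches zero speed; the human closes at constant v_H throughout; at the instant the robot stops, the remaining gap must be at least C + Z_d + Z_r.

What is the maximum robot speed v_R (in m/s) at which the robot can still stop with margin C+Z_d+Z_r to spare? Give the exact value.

v_R_max = 21/20 m/s = 1.0500 m/s

at the boundary: (1/10)·v² + (8/25)·v + (-357/800) = 0
  disc = (8/25)² − 4·(1/10)·(-357/800) = 2809/10000 ; √disc = 53/100
  v_R = (−(8/25) + 53/100) / (2·(1/10)) = 21/20 m/s
check:
T_s = v_R/a_R = (21/20)/5 = 0.2100 s
robot in T_r: 1.0500·0.2000 = 0.2100 m
robot covers 1.0500·0.2100 − ½·5.0000·0.2100² = 0.1103 m while stopping
human closes 0.6000·0.4100 = 0.2460 m
margins: 0.0000+0.0250+0.0250 = 0.0500 m
sum ≈ 0.2100+0.1103+0.2460+0.0500 ≈ 0.6162 m = S ✓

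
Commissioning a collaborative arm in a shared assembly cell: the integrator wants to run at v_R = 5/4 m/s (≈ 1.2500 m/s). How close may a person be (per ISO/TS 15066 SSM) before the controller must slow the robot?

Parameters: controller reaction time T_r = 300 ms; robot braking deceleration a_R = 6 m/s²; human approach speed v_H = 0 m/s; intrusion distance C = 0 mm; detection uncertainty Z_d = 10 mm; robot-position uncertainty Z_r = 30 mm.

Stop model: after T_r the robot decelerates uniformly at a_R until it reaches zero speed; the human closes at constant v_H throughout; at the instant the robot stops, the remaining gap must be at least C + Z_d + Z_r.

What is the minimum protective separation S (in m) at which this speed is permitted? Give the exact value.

stop time T_s = (5/4)/6 = 0.2083 s
robot in T_r: 1.2500·0.3000 = 0.3750 m
braking distance = 1.2500²/(2·6.0000) = 0.1302 m
person approaches 0.0000·(0.3000+0.2083) = 0.0000 m
residual clearance needed = 0.0000+0.0100+0.0300 = 0.0400 m
S_min ≈ 0.3750+0.1302+0.0000+0.0400  ⇒  S_min = 2617/4800 m

S_min = 2617/4800 m = 0.5452 m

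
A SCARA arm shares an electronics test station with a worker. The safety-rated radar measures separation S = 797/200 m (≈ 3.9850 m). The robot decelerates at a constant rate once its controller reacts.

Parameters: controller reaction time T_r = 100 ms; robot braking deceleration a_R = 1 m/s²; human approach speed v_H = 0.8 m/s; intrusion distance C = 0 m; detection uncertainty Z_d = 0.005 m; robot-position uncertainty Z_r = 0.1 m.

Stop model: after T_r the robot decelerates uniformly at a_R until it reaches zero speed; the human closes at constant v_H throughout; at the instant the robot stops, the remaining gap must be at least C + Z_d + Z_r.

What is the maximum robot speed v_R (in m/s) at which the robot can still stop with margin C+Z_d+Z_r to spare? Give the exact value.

v_R_max = 2 m/s = 2.0000 m/s

collect terms ⇒ (1/2)·v_R² + (9/10)·v_R + (-19/5) = 0
  disc = (9/10)² − 4·(1/2)·(-19/5) = 841/100 ; √disc = 29/10
  v_R = (−(9/10) + 29/10) / (2·(1/2)) = 2 m/s
check:
braking lasts T_s = 2/1 = 2.0000 s
robot in T_r: 2.0000·0.1000 = 0.2000 m
robot under decel: 2.0000²/(2·1.0000) = 2.0000 m
person approaches 0.8000·(0.1000+2.0000) = 1.6800 m
residual clearance needed = 0.0000+0.0050+0.1000 = 0.1050 m
sum ≈ 0.2000+2.0000+1.6800+0.1050 ≈ 3.9850 m = S ✓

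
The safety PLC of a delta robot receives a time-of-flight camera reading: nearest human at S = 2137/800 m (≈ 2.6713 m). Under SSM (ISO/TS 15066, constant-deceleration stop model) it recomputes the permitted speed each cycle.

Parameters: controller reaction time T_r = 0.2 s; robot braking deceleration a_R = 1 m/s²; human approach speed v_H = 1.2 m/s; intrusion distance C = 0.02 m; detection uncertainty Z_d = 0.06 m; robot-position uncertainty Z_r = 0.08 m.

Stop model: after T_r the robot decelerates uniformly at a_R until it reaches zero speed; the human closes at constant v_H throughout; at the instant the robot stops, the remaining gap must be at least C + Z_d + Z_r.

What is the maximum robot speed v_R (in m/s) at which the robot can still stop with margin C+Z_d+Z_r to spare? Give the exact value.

v_R_max = 23/20 m/s = 1.1500 m/s

collect terms ⇒ (1/2)·v_R² + (7/5)·v_R + (-1817/800) = 0
  disc = (7/5)² − 4·(1/2)·(-1817/800) = 2601/400 ; √disc = 51/20
  v_R = (−(7/5) + 51/20) / (2·(1/2)) = 23/20 m/s
check:
braking lasts T_s = (23/20)/1 = 1.1500 s
robot covers v_R·T_r = 1.1500·0.2000 = 0.2300 m before braking
braking distance = 1.1500²/(2·1.0000) = 0.6613 m
person approaches 1.2000·(0.2000+1.1500) = 1.6200 m
C+Z_d+Z_r = 0.0200+0.0600+0.0800 = 0.1600 m
sum ≈ 0.2300+0.6613+1.6200+0.1600 ≈ 2.6713 m = S ✓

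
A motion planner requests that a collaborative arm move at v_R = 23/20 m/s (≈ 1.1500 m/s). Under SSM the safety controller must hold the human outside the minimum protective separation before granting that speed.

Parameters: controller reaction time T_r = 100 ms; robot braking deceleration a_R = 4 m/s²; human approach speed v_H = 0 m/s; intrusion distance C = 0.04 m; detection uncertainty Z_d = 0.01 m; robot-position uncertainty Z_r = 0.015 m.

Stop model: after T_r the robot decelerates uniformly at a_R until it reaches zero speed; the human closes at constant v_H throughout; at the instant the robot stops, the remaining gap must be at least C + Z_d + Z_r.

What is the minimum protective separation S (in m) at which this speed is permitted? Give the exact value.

braking lasts T_s = (23/20)/4 = 0.2875 s
robot in T_r: 1.1500·0.1000 = 0.1150 m
robot covers 1.1500·0.2875 − ½·4.0000·0.2875² = 0.1653 m while stopping
human closes 0.0000·0.3875 = 0.0000 m
residual clearance needed = 0.0400+0.0100+0.0150 = 0.0650 m
S_min ≈ 0.1150+0.1653+0.0000+0.0650  ⇒  S_min = 221/640 m

S_min = 221/640 m = 0.3453 m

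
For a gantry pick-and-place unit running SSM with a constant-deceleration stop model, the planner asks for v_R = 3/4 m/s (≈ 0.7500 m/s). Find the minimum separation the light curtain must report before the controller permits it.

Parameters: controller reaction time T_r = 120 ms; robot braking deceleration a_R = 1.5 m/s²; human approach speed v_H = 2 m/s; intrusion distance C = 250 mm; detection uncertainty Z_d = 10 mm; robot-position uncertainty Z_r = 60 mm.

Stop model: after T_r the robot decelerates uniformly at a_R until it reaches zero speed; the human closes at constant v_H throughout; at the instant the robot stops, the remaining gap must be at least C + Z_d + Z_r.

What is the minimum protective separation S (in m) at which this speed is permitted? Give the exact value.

S_min = 147/80 m = 1.8375 m

T_s = v_R/a_R = (3/4)/(3/2) = 0.5000 s
reaction-phase robot travel = 0.7500·0.1200 = 0.0900 m
robot covers 0.7500·0.5000 − ½·1.5000·0.5000² = 0.1875 m while stopping
human over T_r+T_s: 2.0000·(0.1200+0.5000) = 1.2400 m
margins: 0.2500+0.0100+0.0600 = 0.3200 m
S_min ≈ 0.0900+0.1875+1.2400+0.3200  ⇒  S_min = 147/80 m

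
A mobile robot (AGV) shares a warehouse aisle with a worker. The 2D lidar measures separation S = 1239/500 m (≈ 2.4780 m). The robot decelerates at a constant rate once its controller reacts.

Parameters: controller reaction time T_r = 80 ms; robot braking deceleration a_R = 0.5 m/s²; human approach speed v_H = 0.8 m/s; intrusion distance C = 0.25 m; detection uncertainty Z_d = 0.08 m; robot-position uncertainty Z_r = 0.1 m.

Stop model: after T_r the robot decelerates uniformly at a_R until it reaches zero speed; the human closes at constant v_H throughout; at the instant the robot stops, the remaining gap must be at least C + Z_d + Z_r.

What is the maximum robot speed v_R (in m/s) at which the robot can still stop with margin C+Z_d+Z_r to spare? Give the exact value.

v_R_max = 4/5 m/s = 0.8000 m/s

at the boundary: (1)·v² + (42/25)·v + (-248/125) = 0
  disc = (42/25)² − 4·(1)·(-248/125) = 6724/625 ; √disc = 82/25
  v_R = (−(42/25) + 82/25) / (2·(1)) = 4/5 m/s
check:
T_s = v_R/a_R = (4/5)/(1/2) = 1.6000 s
robot in T_r: 0.8000·0.0800 = 0.0640 m
robot covers 0.8000·1.6000 − ½·0.5000·1.6000² = 0.6400 m while stopping
human closes 0.8000·1.6800 = 1.3440 m
residual clearance needed = 0.2500+0.0800+0.1000 = 0.4300 m
sum ≈ 0.0640+0.6400+1.3440+0.4300 ≈ 2.4780 m = S ✓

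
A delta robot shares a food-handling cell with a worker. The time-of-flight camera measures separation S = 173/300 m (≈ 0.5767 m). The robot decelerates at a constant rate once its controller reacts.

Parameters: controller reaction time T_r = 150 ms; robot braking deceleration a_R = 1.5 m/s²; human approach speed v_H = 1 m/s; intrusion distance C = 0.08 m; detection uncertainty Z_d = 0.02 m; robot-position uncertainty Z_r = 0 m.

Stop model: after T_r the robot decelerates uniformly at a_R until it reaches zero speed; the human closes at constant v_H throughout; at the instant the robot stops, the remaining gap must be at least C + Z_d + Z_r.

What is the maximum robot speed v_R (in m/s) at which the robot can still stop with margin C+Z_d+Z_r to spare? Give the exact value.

v_R_max = 7/20 m/s = 0.3500 m/s

collect terms ⇒ (1/3)·v_R² + (49/60)·v_R + (-49/150) = 0
  disc = (49/60)² − 4·(1/3)·(-49/150) = 441/400 ; √disc = 21/20
  v_R = (−(49/60) + 21/20) / (2·(1/3)) = 7/20 m/s
check:
T_s = v_R/a_R = (7/20)/(3/2) = 0.2333 s
robot in T_r: 0.3500·0.1500 = 0.0525 m
robot covers 0.3500·0.2333 − ½·1.5000·0.2333² = 0.0408 m while stopping
person approaches 1.0000·(0.1500+0.2333) = 0.3833 m
margins: 0.0800+0.0200+0.0000 = 0.1000 m
sum ≈ 0.0525+0.0408+0.3833+0.1000 ≈ 0.5767 m = S ✓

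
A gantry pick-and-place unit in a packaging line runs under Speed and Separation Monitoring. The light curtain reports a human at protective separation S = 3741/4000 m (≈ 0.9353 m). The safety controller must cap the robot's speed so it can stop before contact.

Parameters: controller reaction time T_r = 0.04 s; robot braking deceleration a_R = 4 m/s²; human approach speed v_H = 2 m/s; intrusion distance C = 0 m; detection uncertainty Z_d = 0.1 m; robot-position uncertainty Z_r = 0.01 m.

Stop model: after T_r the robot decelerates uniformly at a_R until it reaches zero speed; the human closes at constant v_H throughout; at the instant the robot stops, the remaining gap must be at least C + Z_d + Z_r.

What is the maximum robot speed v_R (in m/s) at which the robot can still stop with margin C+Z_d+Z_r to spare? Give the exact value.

v_R_max = 11/10 m/s = 1.1000 m/s

quadratic (1/8)·v² + (27/50)·v + (-2981/4000) = 0
  disc = (27/50)² − 4·(1/8)·(-2981/4000) = 26569/40000 ; √disc = 163/200
  v_R = (−(27/50) + 163/200) / (2·(1/8)) = 11/10 m/s
check:
braking lasts T_s = (11/10)/4 = 0.2750 s
reaction-phase robot travel = 1.1000·0.0400 = 0.0440 m
braking distance = 1.1000²/(2·4.0000) = 0.1512 m
human over T_r+T_s: 2.0000·(0.0400+0.2750) = 0.6300 m
C+Z_d+Z_r = 0.0000+0.1000+0.0100 = 0.1100 m
sum ≈ 0.0440+0.1512+0.6300+0.1100 ≈ 0.9353 m = S ✓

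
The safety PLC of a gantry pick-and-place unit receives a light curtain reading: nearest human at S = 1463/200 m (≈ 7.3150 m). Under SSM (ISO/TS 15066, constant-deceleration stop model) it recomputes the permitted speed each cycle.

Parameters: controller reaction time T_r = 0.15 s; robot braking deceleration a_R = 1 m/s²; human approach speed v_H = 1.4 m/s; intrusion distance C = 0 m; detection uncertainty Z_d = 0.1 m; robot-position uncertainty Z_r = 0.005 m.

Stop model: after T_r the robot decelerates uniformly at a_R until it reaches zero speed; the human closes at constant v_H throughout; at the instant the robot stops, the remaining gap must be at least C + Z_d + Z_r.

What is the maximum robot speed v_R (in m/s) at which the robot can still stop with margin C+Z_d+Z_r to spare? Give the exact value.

quadratic (1/2)·v² + (31/20)·v + (-7) = 0
  disc = (31/20)² − 4·(1/2)·(-7) = 6561/400 ; √disc = 81/20
  v_R = (−(31/20) + 81/20) / (2·(1/2)) = 5/2 m/s
check:
braking lasts T_s = (5/2)/1 = 2.5000 s
robot covers v_R·T_r = 2.5000·0.1500 = 0.3750 m before braking
robot covers 2.5000·2.5000 − ½·1.0000·2.5000² = 3.1250 m while stopping
human over T_r+T_s: 1.4000·(0.1500+2.5000) = 3.7100 m
residual clearance needed = 0.0000+0.1000+0.0050 = 0.1050 m
sum ≈ 0.3750+3.1250+3.7100+0.1050 ≈ 7.3150 m = S ✓

v_R_max = 5/2 m/s = 2.5000 m/s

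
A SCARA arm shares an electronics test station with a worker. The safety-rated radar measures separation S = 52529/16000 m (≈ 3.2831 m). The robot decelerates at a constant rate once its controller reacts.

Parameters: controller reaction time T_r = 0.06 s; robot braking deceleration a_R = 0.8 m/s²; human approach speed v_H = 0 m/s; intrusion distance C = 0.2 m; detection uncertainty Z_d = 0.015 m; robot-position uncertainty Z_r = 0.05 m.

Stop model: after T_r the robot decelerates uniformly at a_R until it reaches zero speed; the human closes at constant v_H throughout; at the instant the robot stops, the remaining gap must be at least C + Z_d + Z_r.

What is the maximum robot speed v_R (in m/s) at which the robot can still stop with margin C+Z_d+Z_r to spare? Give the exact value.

v_R_max = 43/20 m/s = 2.1500 m/s

at the boundary: (5/8)·v² + (3/50)·v + (-48289/16000) = 0
  disc = (3/50)² − 4·(5/8)·(-48289/16000) = 1207801/160000 ; √disc = 1099/400
  v_R = (−(3/50) + 1099/400) / (2·(5/8)) = 43/20 m/s
check:
T_s = v_R/a_R = (43/20)/(4/5) = 2.6875 s
reaction-phase robot travel = 2.1500·0.0600 = 0.1290 m
robot under decel: 2.1500²/(2·0.8000) = 2.8891 m
human closes 0.0000·2.7475 = 0.0000 m
C+Z_d+Z_r = 0.2000+0.0150+0.0500 = 0.2650 m
sum ≈ 0.1290+2.8891+0.0000+0.2650 ≈ 3.2831 m = S ✓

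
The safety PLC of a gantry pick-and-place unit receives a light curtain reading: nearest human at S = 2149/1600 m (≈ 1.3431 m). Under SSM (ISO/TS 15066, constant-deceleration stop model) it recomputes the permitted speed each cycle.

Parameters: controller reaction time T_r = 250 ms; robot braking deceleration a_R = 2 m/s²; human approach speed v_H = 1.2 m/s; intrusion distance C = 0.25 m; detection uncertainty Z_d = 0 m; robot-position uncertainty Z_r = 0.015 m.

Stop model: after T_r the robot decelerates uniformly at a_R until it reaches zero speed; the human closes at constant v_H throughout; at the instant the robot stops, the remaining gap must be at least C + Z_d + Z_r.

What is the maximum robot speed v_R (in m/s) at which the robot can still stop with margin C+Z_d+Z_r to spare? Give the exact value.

v_R_max = 3/4 m/s = 0.7500 m/s

at the boundary: (1/4)·v² + (17/20)·v + (-249/320) = 0
  disc = (17/20)² − 4·(1/4)·(-249/320) = 2401/1600 ; √disc = 49/40
  v_R = (−(17/20) + 49/40) / (2·(1/4)) = 3/4 m/s
check:
T_s = v_R/a_R = (3/4)/2 = 0.3750 s
robot in T_r: 0.7500·0.2500 = 0.1875 m
braking distance = 0.7500²/(2·2.0000) = 0.1406 m
person approaches 1.2000·(0.2500+0.3750) = 0.7500 m
residual clearance needed = 0.2500+0.0000+0.0150 = 0.2650 m
sum ≈ 0.1875+0.1406+0.7500+0.2650 ≈ 1.3431 m = S ✓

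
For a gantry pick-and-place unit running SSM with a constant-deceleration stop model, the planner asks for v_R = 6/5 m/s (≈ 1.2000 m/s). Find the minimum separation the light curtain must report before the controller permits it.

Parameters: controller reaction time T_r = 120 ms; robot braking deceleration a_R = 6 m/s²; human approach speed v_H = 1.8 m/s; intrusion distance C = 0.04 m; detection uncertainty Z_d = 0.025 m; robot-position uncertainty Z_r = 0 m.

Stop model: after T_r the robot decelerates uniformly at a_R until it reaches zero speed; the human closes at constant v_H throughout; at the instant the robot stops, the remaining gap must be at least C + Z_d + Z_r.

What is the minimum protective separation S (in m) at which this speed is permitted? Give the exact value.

braking lasts T_s = (6/5)/6 = 0.2000 s
robot in T_r: 1.2000·0.1200 = 0.1440 m
braking distance = 1.2000²/(2·6.0000) = 0.1200 m
person approaches 1.8000·(0.1200+0.2000) = 0.5760 m
C+Z_d+Z_r = 0.0400+0.0250+0.0000 = 0.0650 m
S_min ≈ 0.1440+0.1200+0.5760+0.0650  ⇒  S_min = 181/200 m

S_min = 181/200 m = 0.9050 m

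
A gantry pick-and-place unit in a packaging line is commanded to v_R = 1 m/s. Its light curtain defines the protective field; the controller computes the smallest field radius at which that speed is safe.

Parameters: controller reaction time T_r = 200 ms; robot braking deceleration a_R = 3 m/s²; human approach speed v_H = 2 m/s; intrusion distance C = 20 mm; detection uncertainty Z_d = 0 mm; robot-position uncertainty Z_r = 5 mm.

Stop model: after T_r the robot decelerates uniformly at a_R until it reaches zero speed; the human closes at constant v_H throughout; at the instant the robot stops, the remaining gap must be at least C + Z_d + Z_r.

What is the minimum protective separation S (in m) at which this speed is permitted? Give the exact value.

stop time T_s = 1/3 = 0.3333 s
reaction-phase robot travel = 1.0000·0.2000 = 0.2000 m
braking distance = 1.0000²/(2·3.0000) = 0.1667 m
person approaches 2.0000·(0.2000+0.3333) = 1.0667 m
residual clearance needed = 0.0200+0.0000+0.0050 = 0.0250 m
S_min ≈ 0.2000+0.1667+1.0667+0.0250  ⇒  S_min = 35/24 m

S_min = 35/24 m = 1.4583 m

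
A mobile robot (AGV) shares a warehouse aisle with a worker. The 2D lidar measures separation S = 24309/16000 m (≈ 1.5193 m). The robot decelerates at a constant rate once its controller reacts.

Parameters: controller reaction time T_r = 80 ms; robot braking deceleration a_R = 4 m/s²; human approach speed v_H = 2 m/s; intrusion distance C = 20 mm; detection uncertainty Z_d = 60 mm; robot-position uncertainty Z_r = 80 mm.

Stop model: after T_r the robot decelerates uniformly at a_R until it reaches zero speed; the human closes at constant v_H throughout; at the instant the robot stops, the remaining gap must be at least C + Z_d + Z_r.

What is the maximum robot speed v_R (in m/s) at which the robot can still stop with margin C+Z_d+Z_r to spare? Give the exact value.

collect terms ⇒ (1/8)·v_R² + (29/50)·v_R + (-19189/16000) = 0
  disc = (29/50)² − 4·(1/8)·(-19189/16000) = 149769/160000 ; √disc = 387/400
  v_R = (−(29/50) + 387/400) / (2·(1/8)) = 31/20 m/s
check:
T_s = v_R/a_R = (31/20)/4 = 0.3875 s
robot covers v_R·T_r = 1.5500·0.0800 = 0.1240 m before braking
robot covers 1.5500·0.3875 − ½·4.0000·0.3875² = 0.3003 m while stopping
person approaches 2.0000·(0.0800+0.3875) = 0.9350 m
residual clearance needed = 0.0200+0.0600+0.0800 = 0.1600 m
sum ≈ 0.1240+0.3003+0.9350+0.1600 ≈ 1.5193 m = S ✓

v_R_max = 31/20 m/s = 1.5500 m/s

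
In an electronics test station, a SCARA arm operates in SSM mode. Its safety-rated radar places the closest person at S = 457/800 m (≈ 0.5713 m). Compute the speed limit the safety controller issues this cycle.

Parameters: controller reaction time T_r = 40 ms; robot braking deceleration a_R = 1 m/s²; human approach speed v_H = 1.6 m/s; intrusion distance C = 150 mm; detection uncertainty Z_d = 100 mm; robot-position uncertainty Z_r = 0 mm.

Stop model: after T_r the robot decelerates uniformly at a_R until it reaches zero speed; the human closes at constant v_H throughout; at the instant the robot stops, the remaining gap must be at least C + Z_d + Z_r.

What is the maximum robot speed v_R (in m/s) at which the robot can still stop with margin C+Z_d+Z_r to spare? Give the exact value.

collect terms ⇒ (1/2)·v_R² + (41/25)·v_R + (-1029/4000) = 0
  disc = (41/25)² − 4·(1/2)·(-1029/4000) = 32041/10000 ; √disc = 179/100
  v_R = (−(41/25) + 179/100) / (2·(1/2)) = 3/20 m/s
check:
braking lasts T_s = (3/20)/1 = 0.1500 s
reaction-phase robot travel = 0.1500·0.0400 = 0.0060 m
braking distance = 0.1500²/(2·1.0000) = 0.0112 m
human over T_r+T_s: 1.6000·(0.0400+0.1500) = 0.3040 m
margins: 0.1500+0.1000+0.0000 = 0.2500 m
sum ≈ 0.0060+0.0112+0.3040+0.2500 ≈ 0.5713 m = S ✓

v_R_max = 3/20 m/s = 0.1500 m/s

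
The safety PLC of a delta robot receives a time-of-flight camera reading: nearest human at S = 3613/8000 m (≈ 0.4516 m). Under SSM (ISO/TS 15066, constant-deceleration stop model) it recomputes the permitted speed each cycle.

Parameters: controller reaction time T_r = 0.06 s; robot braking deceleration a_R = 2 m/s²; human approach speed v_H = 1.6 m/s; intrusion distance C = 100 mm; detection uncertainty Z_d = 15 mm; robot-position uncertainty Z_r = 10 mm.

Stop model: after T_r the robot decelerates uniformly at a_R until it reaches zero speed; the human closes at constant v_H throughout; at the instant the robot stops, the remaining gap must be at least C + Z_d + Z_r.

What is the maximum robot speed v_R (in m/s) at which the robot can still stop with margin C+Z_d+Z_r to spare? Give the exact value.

v_R_max = 1/4 m/s = 0.2500 m/s

at the boundary: (1/4)·v² + (43/50)·v + (-369/1600) = 0
  disc = (43/50)² − 4·(1/4)·(-369/1600) = 38809/40000 ; √disc = 197/200
  v_R = (−(43/50) + 197/200) / (2·(1/4)) = 1/4 m/s
check:
T_s = v_R/a_R = (1/4)/2 = 0.1250 s
reaction-phase robot travel = 0.2500·0.0600 = 0.0150 m
braking distance = 0.2500²/(2·2.0000) = 0.0156 m
person approaches 1.6000·(0.0600+0.1250) = 0.2960 m
C+Z_d+Z_r = 0.1000+0.0150+0.0100 = 0.1250 m
sum ≈ 0.0150+0.0156+0.2960+0.1250 ≈ 0.4516 m = S ✓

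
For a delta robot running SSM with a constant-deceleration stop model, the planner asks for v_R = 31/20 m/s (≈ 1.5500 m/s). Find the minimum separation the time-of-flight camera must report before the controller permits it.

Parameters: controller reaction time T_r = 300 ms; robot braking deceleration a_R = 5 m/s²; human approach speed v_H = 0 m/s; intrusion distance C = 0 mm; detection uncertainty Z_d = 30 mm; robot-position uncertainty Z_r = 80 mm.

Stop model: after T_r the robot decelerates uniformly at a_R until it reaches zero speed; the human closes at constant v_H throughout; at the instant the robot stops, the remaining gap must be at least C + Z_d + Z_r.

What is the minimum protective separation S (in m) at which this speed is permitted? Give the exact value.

S_min = 3261/4000 m = 0.8153 m

braking lasts T_s = (31/20)/5 = 0.3100 s
reaction-phase robot travel = 1.5500·0.3000 = 0.4650 m
robot covers 1.5500·0.3100 − ½·5.0000·0.3100² = 0.2402 m while stopping
person approaches 0.0000·(0.3000+0.3100) = 0.0000 m
margins: 0.0000+0.0300+0.0800 = 0.1100 m
S_min ≈ 0.4650+0.2402+0.0000+0.1100  ⇒  S_min = 3261/4000 m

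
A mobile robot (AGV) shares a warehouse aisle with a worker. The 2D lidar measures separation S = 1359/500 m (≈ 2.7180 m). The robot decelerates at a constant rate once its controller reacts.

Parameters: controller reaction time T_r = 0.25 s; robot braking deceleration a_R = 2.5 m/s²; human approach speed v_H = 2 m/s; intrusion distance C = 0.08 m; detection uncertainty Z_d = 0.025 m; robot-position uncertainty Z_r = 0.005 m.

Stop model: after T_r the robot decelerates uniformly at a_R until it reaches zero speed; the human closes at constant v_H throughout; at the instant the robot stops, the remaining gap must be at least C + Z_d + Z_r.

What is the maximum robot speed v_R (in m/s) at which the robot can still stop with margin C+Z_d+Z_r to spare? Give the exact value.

collect terms ⇒ (1/5)·v_R² + (21/20)·v_R + (-527/250) = 0
  disc = (21/20)² − 4·(1/5)·(-527/250) = 27889/10000 ; √disc = 167/100
  v_R = (−(21/20) + 167/100) / (2·(1/5)) = 31/20 m/s
check:
braking lasts T_s = (31/20)/(5/2) = 0.6200 s
robot in T_r: 1.5500·0.2500 = 0.3875 m
braking distance = 1.5500²/(2·2.5000) = 0.4805 m
human over T_r+T_s: 2.0000·(0.2500+0.6200) = 1.7400 m
C+Z_d+Z_r = 0.0800+0.0250+0.0050 = 0.1100 m
sum ≈ 0.3875+0.4805+1.7400+0.1100 ≈ 2.7180 m = S ✓

v_R_max = 31/20 m/s = 1.5500 m/s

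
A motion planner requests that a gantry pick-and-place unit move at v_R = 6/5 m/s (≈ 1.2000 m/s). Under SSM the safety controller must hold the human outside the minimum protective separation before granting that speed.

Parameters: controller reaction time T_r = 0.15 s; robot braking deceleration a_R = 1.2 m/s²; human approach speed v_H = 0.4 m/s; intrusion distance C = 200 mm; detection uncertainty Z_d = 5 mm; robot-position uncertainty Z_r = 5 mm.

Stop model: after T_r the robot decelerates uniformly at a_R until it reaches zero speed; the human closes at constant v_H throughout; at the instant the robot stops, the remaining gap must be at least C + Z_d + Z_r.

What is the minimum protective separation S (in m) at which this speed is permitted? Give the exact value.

stop time T_s = (6/5)/(6/5) = 1.0000 s
robot in T_r: 1.2000·0.1500 = 0.1800 m
braking distance = 1.2000²/(2·1.2000) = 0.6000 m
human closes 0.4000·1.1500 = 0.4600 m
C+Z_d+Z_r = 0.2000+0.0050+0.0050 = 0.2100 m
S_min ≈ 0.1800+0.6000+0.4600+0.2100  ⇒  S_min = 29/20 m

S_min = 29/20 m = 1.4500 m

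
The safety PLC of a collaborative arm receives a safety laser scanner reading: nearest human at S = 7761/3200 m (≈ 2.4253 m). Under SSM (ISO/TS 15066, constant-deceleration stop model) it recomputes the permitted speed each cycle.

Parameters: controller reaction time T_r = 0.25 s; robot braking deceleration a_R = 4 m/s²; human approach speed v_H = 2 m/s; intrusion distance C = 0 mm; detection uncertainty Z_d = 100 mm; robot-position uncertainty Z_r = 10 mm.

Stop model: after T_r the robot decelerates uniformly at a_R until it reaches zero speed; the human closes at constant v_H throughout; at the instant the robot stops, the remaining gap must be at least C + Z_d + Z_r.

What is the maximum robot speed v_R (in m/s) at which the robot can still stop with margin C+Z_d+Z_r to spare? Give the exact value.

v_R_max = 37/20 m/s = 1.8500 m/s

collect terms ⇒ (1/8)·v_R² + (3/4)·v_R + (-5809/3200) = 0
  disc = (3/4)² − 4·(1/8)·(-5809/3200) = 9409/6400 ; √disc = 97/80
  v_R = (−(3/4) + 97/80) / (2·(1/8)) = 37/20 m/s
check:
stop time T_s = (37/20)/4 = 0.4625 s
robot in T_r: 1.8500·0.2500 = 0.4625 m
braking distance = 1.8500²/(2·4.0000) = 0.4278 m
person approaches 2.0000·(0.2500+0.4625) = 1.4250 m
C+Z_d+Z_r = 0.0000+0.1000+0.0100 = 0.1100 m
sum ≈ 0.4625+0.4278+1.4250+0.1100 ≈ 2.4253 m = S ✓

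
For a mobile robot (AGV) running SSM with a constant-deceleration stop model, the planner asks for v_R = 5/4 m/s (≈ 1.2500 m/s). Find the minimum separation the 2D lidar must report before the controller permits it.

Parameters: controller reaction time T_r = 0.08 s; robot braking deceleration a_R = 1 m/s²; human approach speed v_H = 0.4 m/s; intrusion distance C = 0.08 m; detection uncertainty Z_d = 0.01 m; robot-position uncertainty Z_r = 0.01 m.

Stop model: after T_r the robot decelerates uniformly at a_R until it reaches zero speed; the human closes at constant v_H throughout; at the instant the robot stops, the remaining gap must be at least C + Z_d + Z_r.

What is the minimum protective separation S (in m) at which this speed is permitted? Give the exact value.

braking lasts T_s = (5/4)/1 = 1.2500 s
reaction-phase robot travel = 1.2500·0.0800 = 0.1000 m
robot under decel: 1.2500²/(2·1.0000) = 0.7812 m
human closes 0.4000·1.3300 = 0.5320 m
residual clearance needed = 0.0800+0.0100+0.0100 = 0.1000 m
S_min ≈ 0.1000+0.7812+0.5320+0.1000  ⇒  S_min = 6053/4000 m

S_min = 6053/4000 m = 1.5132 m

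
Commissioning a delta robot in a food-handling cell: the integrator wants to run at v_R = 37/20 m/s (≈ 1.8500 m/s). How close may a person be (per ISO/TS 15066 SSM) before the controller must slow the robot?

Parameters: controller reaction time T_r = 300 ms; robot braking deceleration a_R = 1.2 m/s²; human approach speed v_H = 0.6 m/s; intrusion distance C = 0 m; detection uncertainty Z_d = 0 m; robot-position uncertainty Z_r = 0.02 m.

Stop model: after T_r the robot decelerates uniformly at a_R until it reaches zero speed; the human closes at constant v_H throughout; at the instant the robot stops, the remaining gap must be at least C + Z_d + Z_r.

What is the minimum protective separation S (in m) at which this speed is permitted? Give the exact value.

T_s = v_R/a_R = (37/20)/(6/5) = 1.5417 s
reaction-phase robot travel = 1.8500·0.3000 = 0.5550 m
braking distance = 1.8500²/(2·1.2000) = 1.4260 m
human closes 0.6000·1.8417 = 1.1050 m
residual clearance needed = 0.0000+0.0000+0.0200 = 0.0200 m
S_min ≈ 0.5550+1.4260+1.1050+0.0200  ⇒  S_min = 14909/4800 m

S_min = 14909/4800 m = 3.1060 m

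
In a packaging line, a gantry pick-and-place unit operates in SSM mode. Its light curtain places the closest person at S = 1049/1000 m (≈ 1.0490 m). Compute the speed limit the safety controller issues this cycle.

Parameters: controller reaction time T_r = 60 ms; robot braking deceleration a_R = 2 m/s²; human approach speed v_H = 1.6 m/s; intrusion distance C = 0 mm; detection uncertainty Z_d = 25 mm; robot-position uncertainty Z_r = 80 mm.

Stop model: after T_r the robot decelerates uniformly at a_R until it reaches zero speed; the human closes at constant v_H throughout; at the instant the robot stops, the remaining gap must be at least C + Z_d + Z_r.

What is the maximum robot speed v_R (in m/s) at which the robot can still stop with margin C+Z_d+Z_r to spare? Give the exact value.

v_R_max = 4/5 m/s = 0.8000 m/s

collect terms ⇒ (1/4)·v_R² + (43/50)·v_R + (-106/125) = 0
  disc = (43/50)² − 4·(1/4)·(-106/125) = 3969/2500 ; √disc = 63/50
  v_R = (−(43/50) + 63/50) / (2·(1/4)) = 4/5 m/s
check:
braking lasts T_s = (4/5)/2 = 0.4000 s
reaction-phase robot travel = 0.8000·0.0600 = 0.0480 m
braking distance = 0.8000²/(2·2.0000) = 0.1600 m
human closes 1.6000·0.4600 = 0.7360 m
margins: 0.0000+0.0250+0.0800 = 0.1050 m
sum ≈ 0.0480+0.1600+0.7360+0.1050 ≈ 1.0490 m = S ✓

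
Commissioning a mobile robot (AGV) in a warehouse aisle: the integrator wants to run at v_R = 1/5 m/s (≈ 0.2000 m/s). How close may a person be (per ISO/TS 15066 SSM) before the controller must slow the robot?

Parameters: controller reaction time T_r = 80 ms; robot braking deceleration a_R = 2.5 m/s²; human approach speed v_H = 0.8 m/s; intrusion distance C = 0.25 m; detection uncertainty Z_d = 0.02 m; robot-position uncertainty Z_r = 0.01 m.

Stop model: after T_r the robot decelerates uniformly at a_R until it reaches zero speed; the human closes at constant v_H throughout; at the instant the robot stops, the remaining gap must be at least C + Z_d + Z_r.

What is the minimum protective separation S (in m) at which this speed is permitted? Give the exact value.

T_s = v_R/a_R = (1/5)/(5/2) = 0.0800 s
reaction-phase robot travel = 0.2000·0.0800 = 0.0160 m
braking distance = 0.2000²/(2·2.5000) = 0.0080 m
person approaches 0.8000·(0.0800+0.0800) = 0.1280 m
margins: 0.2500+0.0200+0.0100 = 0.2800 m
S_min ≈ 0.0160+0.0080+0.1280+0.2800  ⇒  S_min = 54/125 m

S_min = 54/125 m = 0.4320 m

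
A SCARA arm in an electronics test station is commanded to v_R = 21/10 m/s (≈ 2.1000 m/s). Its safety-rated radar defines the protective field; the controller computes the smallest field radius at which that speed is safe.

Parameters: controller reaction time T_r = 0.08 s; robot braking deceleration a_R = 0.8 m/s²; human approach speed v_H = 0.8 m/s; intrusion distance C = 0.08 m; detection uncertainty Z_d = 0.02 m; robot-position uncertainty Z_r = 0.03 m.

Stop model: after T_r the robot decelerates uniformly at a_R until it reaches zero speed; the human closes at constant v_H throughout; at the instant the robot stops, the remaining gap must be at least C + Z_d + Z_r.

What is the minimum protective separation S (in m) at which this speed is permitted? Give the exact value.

stop time T_s = (21/10)/(4/5) = 2.6250 s
robot covers v_R·T_r = 2.1000·0.0800 = 0.1680 m before braking
braking distance = 2.1000²/(2·0.8000) = 2.7563 m
human closes 0.8000·2.7050 = 2.1640 m
residual clearance needed = 0.0800+0.0200+0.0300 = 0.1300 m
S_min ≈ 0.1680+2.7563+2.1640+0.1300  ⇒  S_min = 20873/4000 m

S_min = 20873/4000 m = 5.2183 m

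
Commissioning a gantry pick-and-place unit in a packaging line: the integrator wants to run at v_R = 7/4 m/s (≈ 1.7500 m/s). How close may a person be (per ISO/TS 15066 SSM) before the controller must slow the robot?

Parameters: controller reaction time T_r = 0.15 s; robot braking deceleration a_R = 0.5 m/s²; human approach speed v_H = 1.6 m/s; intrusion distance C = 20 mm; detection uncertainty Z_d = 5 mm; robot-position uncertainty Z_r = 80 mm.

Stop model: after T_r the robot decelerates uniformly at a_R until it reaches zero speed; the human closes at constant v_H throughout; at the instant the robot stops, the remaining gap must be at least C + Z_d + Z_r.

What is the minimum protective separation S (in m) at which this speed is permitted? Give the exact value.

S_min = 927/100 m = 9.2700 m

T_s = v_R/a_R = (7/4)/(1/2) = 3.5000 s
reaction-phase robot travel = 1.7500·0.1500 = 0.2625 m
robot under decel: 1.7500²/(2·0.5000) = 3.0625 m
human closes 1.6000·3.6500 = 5.8400 m
margins: 0.0200+0.0050+0.0800 = 0.1050 m
S_min ≈ 0.2625+3.0625+5.8400+0.1050  ⇒  S_min = 927/100 m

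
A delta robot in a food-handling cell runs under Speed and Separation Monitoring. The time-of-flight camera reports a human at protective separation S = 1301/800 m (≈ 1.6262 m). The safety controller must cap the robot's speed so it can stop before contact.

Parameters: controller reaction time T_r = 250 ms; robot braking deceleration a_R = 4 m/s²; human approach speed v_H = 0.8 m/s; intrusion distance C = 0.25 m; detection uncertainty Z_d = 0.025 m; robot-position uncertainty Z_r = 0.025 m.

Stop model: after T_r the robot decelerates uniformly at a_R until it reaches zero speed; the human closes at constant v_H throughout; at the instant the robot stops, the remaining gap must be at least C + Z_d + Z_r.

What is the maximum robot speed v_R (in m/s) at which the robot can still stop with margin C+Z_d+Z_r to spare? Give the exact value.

at the boundary: (1/8)·v² + (9/20)·v + (-901/800) = 0
  disc = (9/20)² − 4·(1/8)·(-901/800) = 49/64 ; √disc = 7/8
  v_R = (−(9/20) + 7/8) / (2·(1/8)) = 17/10 m/s
check:
braking lasts T_s = (17/10)/4 = 0.4250 s
robot in T_r: 1.7000·0.2500 = 0.4250 m
robot covers 1.7000·0.4250 − ½·4.0000·0.4250² = 0.3613 m while stopping
human over T_r+T_s: 0.8000·(0.2500+0.4250) = 0.5400 m
margins: 0.2500+0.0250+0.0250 = 0.3000 m
sum ≈ 0.4250+0.3613+0.5400+0.3000 ≈ 1.6262 m = S ✓

v_R_max = 17/10 m/s = 1.7000 m/s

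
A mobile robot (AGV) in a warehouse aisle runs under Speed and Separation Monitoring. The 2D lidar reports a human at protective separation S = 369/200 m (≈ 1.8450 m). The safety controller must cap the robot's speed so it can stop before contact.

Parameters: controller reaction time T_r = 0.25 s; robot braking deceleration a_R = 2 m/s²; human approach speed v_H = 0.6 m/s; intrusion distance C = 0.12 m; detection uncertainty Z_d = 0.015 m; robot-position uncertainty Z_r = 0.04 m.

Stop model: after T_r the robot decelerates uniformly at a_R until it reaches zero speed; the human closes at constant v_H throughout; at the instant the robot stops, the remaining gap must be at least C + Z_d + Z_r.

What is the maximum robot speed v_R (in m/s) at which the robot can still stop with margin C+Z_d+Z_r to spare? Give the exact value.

v_R_max = 8/5 m/s = 1.6000 m/s

collect terms ⇒ (1/4)·v_R² + (11/20)·v_R + (-38/25) = 0
  disc = (11/20)² − 4·(1/4)·(-38/25) = 729/400 ; √disc = 27/20
  v_R = (−(11/20) + 27/20) / (2·(1/4)) = 8/5 m/s
check:
braking lasts T_s = (8/5)/2 = 0.8000 s
robot covers v_R·T_r = 1.6000·0.2500 = 0.4000 m before braking
robot under decel: 1.6000²/(2·2.0000) = 0.6400 m
human closes 0.6000·1.0500 = 0.6300 m
residual clearance needed = 0.1200+0.0150+0.0400 = 0.1750 m
sum ≈ 0.4000+0.6400+0.6300+0.1750 ≈ 1.8450 m = S ✓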